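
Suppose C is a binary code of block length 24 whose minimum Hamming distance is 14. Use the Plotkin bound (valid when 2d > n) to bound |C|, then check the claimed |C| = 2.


Plotkin bound M ≤ 6; given |C| = 2 ≤ bound (satisfied).

Check applicability: 2d = 28, n = 24.
2d − n = 4 > 0, so Plotkin applies.
Compute d/(2d−n) = 14/4 ≈ 3.5000.
⌊d/(2d−n)⌋ = 3.
Plotkin bound: M ≤ 2·3 = 6.
Given |C| = 2, check: satisfied.
This |C| is below the Plotkin bound.


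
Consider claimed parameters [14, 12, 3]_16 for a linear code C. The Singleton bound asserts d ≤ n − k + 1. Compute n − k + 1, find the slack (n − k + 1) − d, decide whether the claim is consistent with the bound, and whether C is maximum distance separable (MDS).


Singleton RHS = n − k + 1 = 3, slack = 0, bound satisfied, MDS.

Singleton bound: d ≤ n − k + 1.
Here n = 14, k = 12, so n − k + 1 = 3.
Given d = 3, check d ≤ 3: YES.
Slack = (n − k + 1) − d = 0.
The code is MDS (slack = 0).
Description: the claimed parameters are [14, 12, 3]_16; such a code would be MDS (meets Singleton bound).


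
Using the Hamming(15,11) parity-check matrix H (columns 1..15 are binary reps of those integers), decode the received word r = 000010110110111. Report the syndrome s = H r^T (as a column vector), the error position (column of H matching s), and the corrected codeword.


s = (0, 1, 1, 1)^T, error position = 7, corrected codeword c = 000010010110111

Compute s = H r^T mod 2 one row at a time:
  s_1 = 1 + 0 + 1 + 1 + 0 + 1 + 1 + 1 = 6 ≡ 0 (mod 2).
  s_2 = 0 + 1 + 0 + 1 + 0 + 1 + 1 + 1 = 5 ≡ 1 (mod 2).
  s_3 = 0 + 0 + 0 + 1 + 1 + 1 + 1 + 1 = 5 ≡ 1 (mod 2).
  s_4 = 0 + 0 + 1 + 1 + 0 + 1 + 1 + 1 = 5 ≡ 1 (mod 2).
s = (0, 1, 1, 1)^T — this equals column 7 of H (binary 0111), so error is at position 7.
Correct: flip bit 7 of r = 000010110110111 to get c = 000010010110111.


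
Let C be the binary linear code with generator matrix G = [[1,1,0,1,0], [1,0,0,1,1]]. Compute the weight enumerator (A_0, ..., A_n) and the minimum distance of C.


Weight distribution: A_0 = 1, A_2 = 1, A_3 = 2. Minimum distance d = 2.

Enumerate all 2^2 = 4 messages m ∈ F_2^2.
For each, compute codeword c = mG in F_2^5, then tally its weight.
  m = 00 → c = 00000, weight = 0.
  m = 10 → c = 11010, weight = 3.
  m = 01 → c = 10011, weight = 3.
  m = 11 → c = 01001, weight = 2.
Tally weights:
  weight 0: 1 codewords.
  weight 2: 1 codewords.
  weight 3: 2 codewords.
Minimum distance d = smallest w > 0 with A_w > 0 = 2.
Sanity: Σ A_w = 4 = 2^2 = 4 ✓.


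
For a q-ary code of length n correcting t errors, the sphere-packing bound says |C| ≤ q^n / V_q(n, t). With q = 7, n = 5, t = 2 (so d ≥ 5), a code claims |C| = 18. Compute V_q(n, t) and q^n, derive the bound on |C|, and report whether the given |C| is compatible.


V_q(n, t) = 391, q^n = 16807, Hamming bound = 42, |C| = 18 ≤ bound (satisfied).

Step 1: Compute V_q(n, t) = Σ_{j=0}^2 C(n, j) (q−1)^j.
  j = 0: C(5,0)·(6)^0 = 1·1 = 1.
  j = 1: C(5,1)·(6)^1 = 5·6 = 30.
  j = 2: C(5,2)·(6)^2 = 10·36 = 360.
  V_q(n, t) = 1 + 30 + 360 = 391.
Step 2: q^n = 7^5 = 16807.
Step 3: Hamming bound ⌊q^n / V_q(n,t)⌋ = ⌊16807/391⌋ = 42.
Step 4: Compare |C| = 18 to 42: satisfied.
The claimed |C| lies below the Hamming bound.


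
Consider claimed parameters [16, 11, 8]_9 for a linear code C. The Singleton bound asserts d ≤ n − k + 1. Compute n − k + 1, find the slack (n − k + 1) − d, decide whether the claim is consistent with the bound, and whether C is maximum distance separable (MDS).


Singleton RHS = n − k + 1 = 6, slack = -2, bound violated (no such code; not MDS).

Singleton bound: d ≤ n − k + 1.
Here n = 16, k = 11, so n − k + 1 = 6.
Given d = 8, check d ≤ 6: NO.
Slack = (n − k + 1) − d = -2.
The slack is negative: d = 8 exceeds n − k + 1 = 6 by 2, so the Singleton bound is violated and no linear [16, 11, 8]_9 code can exist. In particular it is not MDS (MDS requires d = n − k + 1 exactly).
Description: the claimed parameters are [16, 11, 8]_9; such a code would be impossible (violates the Singleton bound).


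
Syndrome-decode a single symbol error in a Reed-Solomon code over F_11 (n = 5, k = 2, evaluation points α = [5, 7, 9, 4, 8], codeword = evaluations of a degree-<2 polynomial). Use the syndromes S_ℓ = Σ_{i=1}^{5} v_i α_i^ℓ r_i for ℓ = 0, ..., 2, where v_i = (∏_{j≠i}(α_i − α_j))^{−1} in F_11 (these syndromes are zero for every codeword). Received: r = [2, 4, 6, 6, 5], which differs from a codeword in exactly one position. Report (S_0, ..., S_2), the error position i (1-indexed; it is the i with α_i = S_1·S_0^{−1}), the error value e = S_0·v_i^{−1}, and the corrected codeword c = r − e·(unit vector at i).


S = (1, 4, 5), error at position 4, error magnitude e = 5, c = [2, 4, 6, 1, 5].

Step 1: column multipliers v_i = (∏_{j≠i}(α_i − α_j))^{−1} mod 11.
  i = 1 (α = 5): (5−7)(5−9)(5−4)(5−8) = (−2)·(−4)·1·(−3) = −24 ≡ 9, so v_1 = 9^{−1} = 5 (mod 11).
  i = 2 (α = 7): (7−5)(7−9)(7−4)(7−8) = 2·(−2)·3·(−1) = 12 ≡ 1, so v_2 = 1^{−1} = 1 (mod 11).
  i = 3 (α = 9): (9−5)(9−7)(9−4)(9−8) = 4·2·5·1 = 40 ≡ 7, so v_3 = 7^{−1} = 8 (mod 11).
  i = 4 (α = 4): (4−5)(4−7)(4−9)(4−8) = (−1)·(−3)·(−5)·(−4) = 60 ≡ 5, so v_4 = 5^{−1} = 9 (mod 11).
  i = 5 (α = 8): (8−5)(8−7)(8−9)(8−4) = 3·1·(−1)·4 = −12 ≡ 10, so v_5 = 10^{−1} = 10 (mod 11).
  v = [5, 1, 8, 9, 10].
Step 2: syndromes of r = [2, 4, 6, 6, 5] (all sums mod 11).
  S_0 = Σ v_i r_i = 5·2 + 1·4 + 8·6 + 9·6 + 10·5 = 166 ≡ 1.
  S_1 = Σ v_i α_i r_i = 5·5·2 + 1·7·4 + 8·9·6 + 9·4·6 + 10·8·5 = 1126 ≡ 4.
  α_i^2 mod 11 = [3, 5, 4, 5, 9].
  S_2 = Σ v_i α_i^2 r_i = 5·3·2 + 1·5·4 + 8·4·6 + 9·5·6 + 10·9·5 = 962 ≡ 5.
  S = (1, 4, 5) ≠ 0, so r is not a codeword (an error is present).
Step 3: locate the error. For a single error e at position i, S_ℓ = v_i·e·α_i^ℓ, so α_err = S_1/S_0.
  S_0^{−1} = 1^{−1} = 1 (mod 11), so α_err = 4·1 = 4 ≡ 4 = α_4. Error position i = 4.
  Consistency check: S_2/S_1 = 5·3 = 15 ≡ 4 = α_err ✓ (single-error assumption holds).
Step 4: error magnitude e = S_0/v_4 = S_0·∏_{j≠4}(α_4 − α_j) = 1·5 = 5 ≡ 5 (mod 11).
Step 5: correct position 4: c_4 = r_4 − e = 6 − 5 ≡ 1 (mod 11). Hence c = [2, 4, 6, 1, 5].
  Check: interpolating c through the α_i gives m(x) = 8 + 1·x (degree < 2) with m(α_i) = c_i for every i, so c is indeed a codeword.


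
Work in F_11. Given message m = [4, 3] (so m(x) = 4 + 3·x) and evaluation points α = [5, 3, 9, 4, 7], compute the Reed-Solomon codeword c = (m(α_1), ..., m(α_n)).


c = [8, 2, 9, 5, 3]

Message polynomial: m(x) = 4 + 3·x (mod 11).
For each evaluation point α_i, compute m(α_i) mod 11:
  α_1 = 5: Horner steps 3 → 8, so m(5) = 8.
  α_2 = 3: Horner steps 3 → 2, so m(3) = 2.
  α_3 = 9: Horner steps 3 → 9, so m(9) = 9.
  α_4 = 4: Horner steps 3 → 5, so m(4) = 5.
  α_5 = 7: Horner steps 3 → 3, so m(7) = 3.
Codeword c = [8, 2, 9, 5, 3] ∈ F_11^5.


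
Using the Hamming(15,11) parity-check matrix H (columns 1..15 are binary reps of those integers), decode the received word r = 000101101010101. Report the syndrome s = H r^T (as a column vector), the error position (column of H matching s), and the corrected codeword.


s = (0, 1, 0, 1)^T, error position = 5, corrected codeword c = 000111101010101

Compute s = H r^T mod 2 one row at a time:
  s_1 = 0 + 1 + 0 + 1 + 0 + 1 + 0 + 1 = 4 ≡ 0 (mod 2).
  s_2 = 1 + 0 + 1 + 1 + 0 + 1 + 0 + 1 = 5 ≡ 1 (mod 2).
  s_3 = 0 + 0 + 1 + 1 + 0 + 1 + 0 + 1 = 4 ≡ 0 (mod 2).
  s_4 = 0 + 0 + 0 + 1 + 1 + 1 + 1 + 1 = 5 ≡ 1 (mod 2).
s = (0, 1, 0, 1)^T — this equals column 5 of H (binary 0101), so error is at position 5.
Correct: flip bit 5 of r = 000101101010101 to get c = 000111101010101.


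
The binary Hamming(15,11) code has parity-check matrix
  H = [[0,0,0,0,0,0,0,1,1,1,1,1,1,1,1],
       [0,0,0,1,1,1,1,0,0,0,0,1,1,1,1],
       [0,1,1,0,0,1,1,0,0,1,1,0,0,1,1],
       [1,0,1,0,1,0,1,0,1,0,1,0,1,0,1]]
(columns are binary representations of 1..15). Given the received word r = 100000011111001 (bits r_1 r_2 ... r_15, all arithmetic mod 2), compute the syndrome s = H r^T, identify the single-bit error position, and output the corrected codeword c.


s = (0, 0, 1, 0)^T, error position = 2, corrected codeword c = 110000011111001

Compute s = H r^T mod 2 one row at a time:
  s_1 = 1 + 1 + 1 + 1 + 1 + 0 + 0 + 1 = 6 ≡ 0 (mod 2).
  s_2 = 0 + 0 + 0 + 0 + 1 + 0 + 0 + 1 = 2 ≡ 0 (mod 2).
  s_3 = 0 + 0 + 0 + 0 + 1 + 1 + 0 + 1 = 3 ≡ 1 (mod 2).
  s_4 = 1 + 0 + 0 + 0 + 1 + 1 + 0 + 1 = 4 ≡ 0 (mod 2).
s = (0, 0, 1, 0)^T — this equals column 2 of H (binary 0010), so error is at position 2.
Correct: flip bit 2 of r = 100000011111001 to get c = 110000011111001.


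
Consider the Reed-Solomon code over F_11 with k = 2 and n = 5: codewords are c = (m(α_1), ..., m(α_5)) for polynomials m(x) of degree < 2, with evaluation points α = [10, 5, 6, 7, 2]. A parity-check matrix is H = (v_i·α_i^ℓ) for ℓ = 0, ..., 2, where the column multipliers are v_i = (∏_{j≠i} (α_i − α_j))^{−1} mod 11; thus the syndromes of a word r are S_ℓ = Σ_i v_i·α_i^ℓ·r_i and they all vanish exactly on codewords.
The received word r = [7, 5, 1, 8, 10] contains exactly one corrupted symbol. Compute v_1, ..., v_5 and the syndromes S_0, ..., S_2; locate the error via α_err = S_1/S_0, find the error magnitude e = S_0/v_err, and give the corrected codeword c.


S = (10, 9, 7), error at position 5, error magnitude e = 4, c = [7, 5, 1, 8, 6].

Step 1: column multipliers v_i = (∏_{j≠i}(α_i − α_j))^{−1} mod 11.
  i = 1 (α = 10): (10−5)(10−6)(10−7)(10−2) = 5·4·3·8 = 480 ≡ 7, so v_1 = 7^{−1} = 8 (mod 11).
  i = 2 (α = 5): (5−10)(5−6)(5−7)(5−2) = (−5)·(−1)·(−2)·3 = −30 ≡ 3, so v_2 = 3^{−1} = 4 (mod 11).
  i = 3 (α = 6): (6−10)(6−5)(6−7)(6−2) = (−4)·1·(−1)·4 = 16 ≡ 5, so v_3 = 5^{−1} = 9 (mod 11).
  i = 4 (α = 7): (7−10)(7−5)(7−6)(7−2) = (−3)·2·1·5 = −30 ≡ 3, so v_4 = 3^{−1} = 4 (mod 11).
  i = 5 (α = 2): (2−10)(2−5)(2−6)(2−7) = (−8)·(−3)·(−4)·(−5) = 480 ≡ 7, so v_5 = 7^{−1} = 8 (mod 11).
  v = [8, 4, 9, 4, 8].
Step 2: syndromes of r = [7, 5, 1, 8, 10] (all sums mod 11).
  S_0 = Σ v_i r_i = 8·7 + 4·5 + 9·1 + 4·8 + 8·10 = 197 ≡ 10.
  S_1 = Σ v_i α_i r_i = 8·10·7 + 4·5·5 + 9·6·1 + 4·7·8 + 8·2·10 = 1098 ≡ 9.
  α_i^2 mod 11 = [1, 3, 3, 5, 4].
  S_2 = Σ v_i α_i^2 r_i = 8·1·7 + 4·3·5 + 9·3·1 + 4·5·8 + 8·4·10 = 623 ≡ 7.
  S = (10, 9, 7) ≠ 0, so r is not a codeword (an error is present).
Step 3: locate the error. For a single error e at position i, S_ℓ = v_i·e·α_i^ℓ, so α_err = S_1/S_0.
  S_0^{−1} = 10^{−1} = 10 (mod 11), so α_err = 9·10 = 90 ≡ 2 = α_5. Error position i = 5.
  Consistency check: S_2/S_1 = 7·5 = 35 ≡ 2 = α_err ✓ (single-error assumption holds).
Step 4: error magnitude e = S_0/v_5 = S_0·∏_{j≠5}(α_5 − α_j) = 10·7 = 70 ≡ 4 (mod 11).
Step 5: correct position 5: c_5 = r_5 − e = 10 − 4 ≡ 6 (mod 11). Hence c = [7, 5, 1, 8, 6].
  Check: interpolating c through the α_i gives m(x) = 3 + 7·x (degree < 2) with m(α_i) = c_i for every i, so c is indeed a codeword.


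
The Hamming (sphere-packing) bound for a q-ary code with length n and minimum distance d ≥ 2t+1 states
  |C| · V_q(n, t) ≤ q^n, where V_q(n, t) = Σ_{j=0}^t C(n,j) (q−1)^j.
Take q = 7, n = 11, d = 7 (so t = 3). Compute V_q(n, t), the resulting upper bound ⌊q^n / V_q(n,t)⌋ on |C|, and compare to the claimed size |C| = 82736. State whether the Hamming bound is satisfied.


V_q(n, t) = 37687, q^n = 1977326743, Hamming bound = 52467, |C| = 82736 > bound (violated).

Step 1: Compute V_q(n, t) = Σ_{j=0}^3 C(n, j) (q−1)^j.
  j = 0: C(11,0)·(6)^0 = 1·1 = 1.
  j = 1: C(11,1)·(6)^1 = 11·6 = 66.
  j = 2: C(11,2)·(6)^2 = 55·36 = 1980.
  j = 3: C(11,3)·(6)^3 = 165·216 = 35640.
  V_q(n, t) = 1 + 66 + 1980 + 35640 = 37687.
Step 2: q^n = 7^11 = 1977326743.
Step 3: Hamming bound ⌊q^n / V_q(n,t)⌋ = ⌊1977326743/37687⌋ = 52467.
Step 4: Compare |C| = 82736 to 52467: violated.
The claimed |C| lies above the Hamming bound, so no 7-ary code of length 11 with d ≥ 7 can have 82736 codewords.


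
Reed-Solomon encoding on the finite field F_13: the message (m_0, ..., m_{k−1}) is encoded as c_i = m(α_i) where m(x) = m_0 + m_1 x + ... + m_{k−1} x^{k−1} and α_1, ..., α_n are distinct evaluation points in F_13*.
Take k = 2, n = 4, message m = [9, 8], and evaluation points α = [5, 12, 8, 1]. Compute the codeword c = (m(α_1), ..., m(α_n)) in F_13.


c = [10, 1, 8, 4]

Message polynomial: m(x) = 9 + 8·x (mod 13).
For each evaluation point α_i, compute m(α_i) mod 13:
  α_1 = 5: Horner steps 8 → 10, so m(5) = 10.
  α_2 = 12: Horner steps 8 → 1, so m(12) = 1.
  α_3 = 8: Horner steps 8 → 8, so m(8) = 8.
  α_4 = 1: Horner steps 8 → 4, so m(1) = 4.
Codeword c = [10, 1, 8, 4] ∈ F_13^4.


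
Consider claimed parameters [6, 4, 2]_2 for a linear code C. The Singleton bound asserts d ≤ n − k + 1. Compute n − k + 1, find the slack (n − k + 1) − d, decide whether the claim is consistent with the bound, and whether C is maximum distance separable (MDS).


Singleton RHS = n − k + 1 = 3, slack = 1, bound satisfied, not MDS.

Singleton bound: d ≤ n − k + 1.
Here n = 6, k = 4, so n − k + 1 = 3.
Given d = 2, check d ≤ 3: YES.
Slack = (n − k + 1) − d = 1.
The code is NOT MDS (slack = 1 > 0).
Description: the claimed parameters are [6, 4, 2]_2; such a code would be non-MDS.


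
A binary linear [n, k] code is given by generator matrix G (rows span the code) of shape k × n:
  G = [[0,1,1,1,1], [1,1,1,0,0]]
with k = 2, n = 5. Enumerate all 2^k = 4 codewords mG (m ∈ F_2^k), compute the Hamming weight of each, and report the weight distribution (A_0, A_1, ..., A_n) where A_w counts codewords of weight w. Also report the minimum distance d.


Weight distribution: A_0 = 1, A_3 = 2, A_4 = 1. Minimum distance d = 3.

Enumerate all 2^2 = 4 messages m ∈ F_2^2.
For each, compute codeword c = mG in F_2^5, then tally its weight.
  m = 00 → c = 00000, weight = 0.
  m = 10 → c = 01111, weight = 4.
  m = 01 → c = 11100, weight = 3.
  m = 11 → c = 10011, weight = 3.
Tally weights:
  weight 0: 1 codewords.
  weight 3: 2 codewords.
  weight 4: 1 codewords.
Minimum distance d = smallest w > 0 with A_w > 0 = 3.
Sanity: Σ A_w = 4 = 2^2 = 4 ✓.


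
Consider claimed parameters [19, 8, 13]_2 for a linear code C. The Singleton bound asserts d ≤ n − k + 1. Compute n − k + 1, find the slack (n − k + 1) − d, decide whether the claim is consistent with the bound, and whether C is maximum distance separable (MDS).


Singleton RHS = n − k + 1 = 12, slack = -1, bound violated (no such code; not MDS).

Singleton bound: d ≤ n − k + 1.
Here n = 19, k = 8, so n − k + 1 = 12.
Given d = 13, check d ≤ 12: NO.
Slack = (n − k + 1) − d = -1.
The slack is negative: d = 13 exceeds n − k + 1 = 12 by 1, so the Singleton bound is violated and no linear [19, 8, 13]_2 code can exist. In particular it is not MDS (MDS requires d = n − k + 1 exactly).
Description: the claimed parameters are [19, 8, 13]_2; such a code would be impossible (violates the Singleton bound).


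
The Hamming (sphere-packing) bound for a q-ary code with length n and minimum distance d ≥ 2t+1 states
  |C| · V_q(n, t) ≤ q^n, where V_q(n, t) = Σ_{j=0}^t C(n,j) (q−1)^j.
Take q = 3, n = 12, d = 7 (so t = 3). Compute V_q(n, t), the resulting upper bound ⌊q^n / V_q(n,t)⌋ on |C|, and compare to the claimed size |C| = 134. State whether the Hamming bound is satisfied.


V_q(n, t) = 2049, q^n = 531441, Hamming bound = 259, |C| = 134 ≤ bound (satisfied).

Step 1: Compute V_q(n, t) = Σ_{j=0}^3 C(n, j) (q−1)^j.
  j = 0: C(12,0)·(2)^0 = 1·1 = 1.
  j = 1: C(12,1)·(2)^1 = 12·2 = 24.
  j = 2: C(12,2)·(2)^2 = 66·4 = 264.
  j = 3: C(12,3)·(2)^3 = 220·8 = 1760.
  V_q(n, t) = 1 + 24 + 264 + 1760 = 2049.
Step 2: q^n = 3^12 = 531441.
Step 3: Hamming bound ⌊q^n / V_q(n,t)⌋ = ⌊531441/2049⌋ = 259.
Step 4: Compare |C| = 134 to 259: satisfied.
The claimed |C| lies below the Hamming bound.


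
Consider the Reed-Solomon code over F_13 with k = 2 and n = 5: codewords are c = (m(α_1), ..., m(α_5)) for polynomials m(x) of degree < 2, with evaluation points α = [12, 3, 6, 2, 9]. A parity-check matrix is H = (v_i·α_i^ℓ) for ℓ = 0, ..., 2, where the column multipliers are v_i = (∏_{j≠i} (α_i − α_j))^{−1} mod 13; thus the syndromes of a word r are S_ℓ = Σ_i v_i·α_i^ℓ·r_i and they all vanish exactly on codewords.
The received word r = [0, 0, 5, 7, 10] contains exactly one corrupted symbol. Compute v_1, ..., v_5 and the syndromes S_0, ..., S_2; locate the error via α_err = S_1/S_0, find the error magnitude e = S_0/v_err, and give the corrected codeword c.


S = (3, 10, 3), error at position 1, error magnitude e = 11, c = [2, 0, 5, 7, 10].

Step 1: column multipliers v_i = (∏_{j≠i}(α_i − α_j))^{−1} mod 13.
  i = 1 (α = 12): (12−3)(12−6)(12−2)(12−9) = 9·6·10·3 = 1620 ≡ 8, so v_1 = 8^{−1} = 5 (mod 13).
  i = 2 (α = 3): (3−12)(3−6)(3−2)(3−9) = (−9)·(−3)·1·(−6) = −162 ≡ 7, so v_2 = 7^{−1} = 2 (mod 13).
  i = 3 (α = 6): (6−12)(6−3)(6−2)(6−9) = (−6)·3·4·(−3) = 216 ≡ 8, so v_3 = 8^{−1} = 5 (mod 13).
  i = 4 (α = 2): (2−12)(2−3)(2−6)(2−9) = (−10)·(−1)·(−4)·(−7) = 280 ≡ 7, so v_4 = 7^{−1} = 2 (mod 13).
  i = 5 (α = 9): (9−12)(9−3)(9−6)(9−2) = (−3)·6·3·7 = −378 ≡ 12, so v_5 = 12^{−1} = 12 (mod 13).
  v = [5, 2, 5, 2, 12].
Step 2: syndromes of r = [0, 0, 5, 7, 10] (all sums mod 13).
  S_0 = Σ v_i r_i = 5·0 + 2·0 + 5·5 + 2·7 + 12·10 = 159 ≡ 3.
  S_1 = Σ v_i α_i r_i = 5·12·0 + 2·3·0 + 5·6·5 + 2·2·7 + 12·9·10 = 1258 ≡ 10.
  α_i^2 mod 13 = [1, 9, 10, 4, 3].
  S_2 = Σ v_i α_i^2 r_i = 5·1·0 + 2·9·0 + 5·10·5 + 2·4·7 + 12·3·10 = 666 ≡ 3.
  S = (3, 10, 3) ≠ 0, so r is not a codeword (an error is present).
Step 3: locate the error. For a single error e at position i, S_ℓ = v_i·e·α_i^ℓ, so α_err = S_1/S_0.
  S_0^{−1} = 3^{−1} = 9 (mod 13), so α_err = 10·9 = 90 ≡ 12 = α_1. Error position i = 1.
  Consistency check: S_2/S_1 = 3·4 = 12 ≡ 12 = α_err ✓ (single-error assumption holds).
Step 4: error magnitude e = S_0/v_1 = S_0·∏_{j≠1}(α_1 − α_j) = 3·8 = 24 ≡ 11 (mod 13).
Step 5: correct position 1: c_1 = r_1 − e = 0 − 11 ≡ 2 (mod 13). Hence c = [2, 0, 5, 7, 10].
  Check: interpolating c through the α_i gives m(x) = 8 + 6·x (degree < 2) with m(α_i) = c_i for every i, so c is indeed a codeword.


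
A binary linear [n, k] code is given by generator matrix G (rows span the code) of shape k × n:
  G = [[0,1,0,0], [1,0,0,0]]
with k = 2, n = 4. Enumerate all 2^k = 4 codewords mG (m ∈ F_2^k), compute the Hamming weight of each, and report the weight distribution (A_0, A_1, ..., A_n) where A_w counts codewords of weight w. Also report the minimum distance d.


Weight distribution: A_0 = 1, A_1 = 2, A_2 = 1. Minimum distance d = 1.

Enumerate all 2^2 = 4 messages m ∈ F_2^2.
For each, compute codeword c = mG in F_2^4, then tally its weight.
  m = 00 → c = 0000, weight = 0.
  m = 10 → c = 0100, weight = 1.
  m = 01 → c = 1000, weight = 1.
  m = 11 → c = 1100, weight = 2.
Tally weights:
  weight 0: 1 codewords.
  weight 1: 2 codewords.
  weight 2: 1 codewords.
Minimum distance d = smallest w > 0 with A_w > 0 = 1.
Sanity: Σ A_w = 4 = 2^2 = 4 ✓.


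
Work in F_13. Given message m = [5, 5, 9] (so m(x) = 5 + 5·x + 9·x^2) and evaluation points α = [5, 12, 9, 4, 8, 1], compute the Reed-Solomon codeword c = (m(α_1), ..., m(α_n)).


c = [8, 9, 12, 0, 10, 6]

Message polynomial: m(x) = 5 + 5·x + 9·x^2 (mod 13).
For each evaluation point α_i, compute m(α_i) mod 13:
  α_1 = 5: Horner steps 9 → 11 → 8, so m(5) = 8.
  α_2 = 12: Horner steps 9 → 9 → 9, so m(12) = 9.
  α_3 = 9: Horner steps 9 → 8 → 12, so m(9) = 12.
  α_4 = 4: Horner steps 9 → 2 → 0, so m(4) = 0.
  α_5 = 8: Horner steps 9 → 12 → 10, so m(8) = 10.
  α_6 = 1: Horner steps 9 → 1 → 6, so m(1) = 6.
Codeword c = [8, 9, 12, 0, 10, 6] ∈ F_13^6.


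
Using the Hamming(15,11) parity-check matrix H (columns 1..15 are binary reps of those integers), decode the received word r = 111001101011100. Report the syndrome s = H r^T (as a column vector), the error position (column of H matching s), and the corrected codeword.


s = (0, 0, 1, 0)^T, error position = 2, corrected codeword c = 101001101011100

Compute s = H r^T mod 2 one row at a time:
  s_1 = 0 + 1 + 0 + 1 + 1 + 1 + 0 + 0 = 4 ≡ 0 (mod 2).
  s_2 = 0 + 0 + 1 + 1 + 1 + 1 + 0 + 0 = 4 ≡ 0 (mod 2).
  s_3 = 1 + 1 + 1 + 1 + 0 + 1 + 0 + 0 = 5 ≡ 1 (mod 2).
  s_4 = 1 + 1 + 0 + 1 + 1 + 1 + 1 + 0 = 6 ≡ 0 (mod 2).
s = (0, 0, 1, 0)^T — this equals column 2 of H (binary 0010), so error is at position 2.
Correct: flip bit 2 of r = 111001101011100 to get c = 101001101011100.


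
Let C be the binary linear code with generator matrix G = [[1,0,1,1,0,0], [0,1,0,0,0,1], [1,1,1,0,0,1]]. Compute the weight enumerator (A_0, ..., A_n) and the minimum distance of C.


Weight distribution: A_0 = 1, A_1 = 1, A_2 = 2, A_3 = 2, A_4 = 1, A_5 = 1. Minimum distance d = 1.

Enumerate all 2^3 = 8 messages m ∈ F_2^3.
For each, compute codeword c = mG in F_2^6, then tally its weight.
  m = 000 → c = 000000, weight = 0.
  m = 100 → c = 101100, weight = 3.
  m = 010 → c = 010001, weight = 2.
  m = 110 → c = 111101, weight = 5.
  m = 001 → c = 111001, weight = 4.
  m = 101 → c = 010101, weight = 3.
  m = 011 → c = 101000, weight = 2.
  m = 111 → c = 000100, weight = 1.
Tally weights:
  weight 0: 1 codewords.
  weight 1: 1 codewords.
  weight 2: 2 codewords.
  weight 3: 2 codewords.
  weight 4: 1 codewords.
  weight 5: 1 codewords.
Minimum distance d = smallest w > 0 with A_w > 0 = 1.
Sanity: Σ A_w = 8 = 2^3 = 8 ✓.


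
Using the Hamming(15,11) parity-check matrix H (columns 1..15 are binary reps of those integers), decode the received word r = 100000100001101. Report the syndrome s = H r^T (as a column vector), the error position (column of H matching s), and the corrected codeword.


s = (1, 0, 0, 0)^T, error position = 8, corrected codeword c = 100000110001101

Compute s = H r^T mod 2 one row at a time:
  s_1 = 0 + 0 + 0 + 0 + 1 + 1 + 0 + 1 = 3 ≡ 1 (mod 2).
  s_2 = 0 + 0 + 0 + 1 + 1 + 1 + 0 + 1 = 4 ≡ 0 (mod 2).
  s_3 = 0 + 0 + 0 + 1 + 0 + 0 + 0 + 1 = 2 ≡ 0 (mod 2).
  s_4 = 1 + 0 + 0 + 1 + 0 + 0 + 1 + 1 = 4 ≡ 0 (mod 2).
s = (1, 0, 0, 0)^T — this equals column 8 of H (binary 1000), so error is at position 8.
Correct: flip bit 8 of r = 100000100001101 to get c = 100000110001101.


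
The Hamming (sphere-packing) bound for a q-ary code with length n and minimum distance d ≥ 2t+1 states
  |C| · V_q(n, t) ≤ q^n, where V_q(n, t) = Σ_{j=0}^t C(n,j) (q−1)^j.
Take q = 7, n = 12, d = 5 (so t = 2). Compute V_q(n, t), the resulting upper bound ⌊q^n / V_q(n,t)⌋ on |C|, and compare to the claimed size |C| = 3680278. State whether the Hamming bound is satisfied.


V_q(n, t) = 2449, q^n = 13841287201, Hamming bound = 5651811, |C| = 3680278 ≤ bound (satisfied).

Step 1: Compute V_q(n, t) = Σ_{j=0}^2 C(n, j) (q−1)^j.
  j = 0: C(12,0)·(6)^0 = 1·1 = 1.
  j = 1: C(12,1)·(6)^1 = 12·6 = 72.
  j = 2: C(12,2)·(6)^2 = 66·36 = 2376.
  V_q(n, t) = 1 + 72 + 2376 = 2449.
Step 2: q^n = 7^12 = 13841287201.
Step 3: Hamming bound ⌊q^n / V_q(n,t)⌋ = ⌊13841287201/2449⌋ = 5651811.
Step 4: Compare |C| = 3680278 to 5651811: satisfied.
The claimed |C| lies below the Hamming bound.


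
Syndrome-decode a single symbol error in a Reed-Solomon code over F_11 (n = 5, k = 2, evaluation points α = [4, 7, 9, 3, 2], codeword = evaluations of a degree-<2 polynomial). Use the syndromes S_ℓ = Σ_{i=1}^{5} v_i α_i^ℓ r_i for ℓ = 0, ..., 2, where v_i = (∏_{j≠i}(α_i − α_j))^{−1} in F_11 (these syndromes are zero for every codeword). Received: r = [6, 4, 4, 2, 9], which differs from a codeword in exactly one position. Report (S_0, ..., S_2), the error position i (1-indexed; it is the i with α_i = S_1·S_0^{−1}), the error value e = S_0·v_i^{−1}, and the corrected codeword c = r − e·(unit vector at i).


S = (8, 1, 7), error at position 2, error magnitude e = 8, c = [6, 7, 4, 2, 9].

Step 1: column multipliers v_i = (∏_{j≠i}(α_i − α_j))^{−1} mod 11.
  i = 1 (α = 4): (4−7)(4−9)(4−3)(4−2) = (−3)·(−5)·1·2 = 30 ≡ 8, so v_1 = 8^{−1} = 7 (mod 11).
  i = 2 (α = 7): (7−4)(7−9)(7−3)(7−2) = 3·(−2)·4·5 = −120 ≡ 1, so v_2 = 1^{−1} = 1 (mod 11).
  i = 3 (α = 9): (9−4)(9−7)(9−3)(9−2) = 5·2·6·7 = 420 ≡ 2, so v_3 = 2^{−1} = 6 (mod 11).
  i = 4 (α = 3): (3−4)(3−7)(3−9)(3−2) = (−1)·(−4)·(−6)·1 = −24 ≡ 9, so v_4 = 9^{−1} = 5 (mod 11).
  i = 5 (α = 2): (2−4)(2−7)(2−9)(2−3) = (−2)·(−5)·(−7)·(−1) = 70 ≡ 4, so v_5 = 4^{−1} = 3 (mod 11).
  v = [7, 1, 6, 5, 3].
Step 2: syndromes of r = [6, 4, 4, 2, 9] (all sums mod 11).
  S_0 = Σ v_i r_i = 7·6 + 1·4 + 6·4 + 5·2 + 3·9 = 107 ≡ 8.
  S_1 = Σ v_i α_i r_i = 7·4·6 + 1·7·4 + 6·9·4 + 5·3·2 + 3·2·9 = 496 ≡ 1.
  α_i^2 mod 11 = [5, 5, 4, 9, 4].
  S_2 = Σ v_i α_i^2 r_i = 7·5·6 + 1·5·4 + 6·4·4 + 5·9·2 + 3·4·9 = 524 ≡ 7.
  S = (8, 1, 7) ≠ 0, so r is not a codeword (an error is present).
Step 3: locate the error. For a single error e at position i, S_ℓ = v_i·e·α_i^ℓ, so α_err = S_1/S_0.
  S_0^{−1} = 8^{−1} = 7 (mod 11), so α_err = 1·7 = 7 ≡ 7 = α_2. Error position i = 2.
  Consistency check: S_2/S_1 = 7·1 = 7 ≡ 7 = α_err ✓ (single-error assumption holds).
Step 4: error magnitude e = S_0/v_2 = S_0·∏_{j≠2}(α_2 − α_j) = 8·1 = 8 ≡ 8 (mod 11).
Step 5: correct position 2: c_2 = r_2 − e = 4 − 8 ≡ 7 (mod 11). Hence c = [6, 7, 4, 2, 9].
  Check: interpolating c through the α_i gives m(x) = 1 + 4·x (degree < 2) with m(α_i) = c_i for every i, so c is indeed a codeword.


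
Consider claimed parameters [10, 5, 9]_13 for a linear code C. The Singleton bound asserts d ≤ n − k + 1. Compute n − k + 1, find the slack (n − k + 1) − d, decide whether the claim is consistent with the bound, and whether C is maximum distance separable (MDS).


Singleton RHS = n − k + 1 = 6, slack = -3, bound violated (no such code; not MDS).

Singleton bound: d ≤ n − k + 1.
Here n = 10, k = 5, so n − k + 1 = 6.
Given d = 9, check d ≤ 6: NO.
Slack = (n − k + 1) − d = -3.
The slack is negative: d = 9 exceeds n − k + 1 = 6 by 3, so the Singleton bound is violated and no linear [10, 5, 9]_13 code can exist. In particular it is not MDS (MDS requires d = n − k + 1 exactly).
Description: the claimed parameters are [10, 5, 9]_13; such a code would be impossible (violates the Singleton bound).


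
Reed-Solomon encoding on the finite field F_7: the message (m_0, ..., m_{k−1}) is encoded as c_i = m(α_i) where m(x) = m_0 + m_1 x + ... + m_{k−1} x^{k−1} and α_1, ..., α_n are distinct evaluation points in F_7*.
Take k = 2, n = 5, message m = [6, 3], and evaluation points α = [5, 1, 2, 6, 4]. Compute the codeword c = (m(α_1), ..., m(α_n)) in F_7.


c = [0, 2, 5, 3, 4]

Message polynomial: m(x) = 6 + 3·x (mod 7).
For each evaluation point α_i, compute m(α_i) mod 7:
  α_1 = 5: Horner steps 3 → 0, so m(5) = 0.
  α_2 = 1: Horner steps 3 → 2, so m(1) = 2.
  α_3 = 2: Horner steps 3 → 5, so m(2) = 5.
  α_4 = 6: Horner steps 3 → 3, so m(6) = 3.
  α_5 = 4: Horner steps 3 → 4, so m(4) = 4.
Codeword c = [0, 2, 5, 3, 4] ∈ F_7^5.


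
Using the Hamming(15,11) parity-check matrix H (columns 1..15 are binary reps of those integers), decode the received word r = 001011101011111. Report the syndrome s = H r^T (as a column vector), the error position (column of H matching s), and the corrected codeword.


s = (0, 1, 0, 1)^T, error position = 5, corrected codeword c = 001001101011111

Compute s = H r^T mod 2 one row at a time:
  s_1 = 0 + 1 + 0 + 1 + 1 + 1 + 1 + 1 = 6 ≡ 0 (mod 2).
  s_2 = 0 + 1 + 1 + 1 + 1 + 1 + 1 + 1 = 7 ≡ 1 (mod 2).
  s_3 = 0 + 1 + 1 + 1 + 0 + 1 + 1 + 1 = 6 ≡ 0 (mod 2).
  s_4 = 0 + 1 + 1 + 1 + 1 + 1 + 1 + 1 = 7 ≡ 1 (mod 2).
s = (0, 1, 0, 1)^T — this equals column 5 of H (binary 0101), so error is at position 5.
Correct: flip bit 5 of r = 001011101011111 to get c = 001001101011111.


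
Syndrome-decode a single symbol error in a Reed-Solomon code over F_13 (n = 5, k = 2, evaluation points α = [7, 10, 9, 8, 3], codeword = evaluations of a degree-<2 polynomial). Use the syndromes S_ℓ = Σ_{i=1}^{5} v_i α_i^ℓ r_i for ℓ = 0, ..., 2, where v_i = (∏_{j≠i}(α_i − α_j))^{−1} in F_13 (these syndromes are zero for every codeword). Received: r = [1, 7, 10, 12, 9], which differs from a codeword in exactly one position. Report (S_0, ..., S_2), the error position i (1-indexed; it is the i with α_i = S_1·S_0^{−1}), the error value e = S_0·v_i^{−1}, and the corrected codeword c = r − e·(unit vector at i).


S = (4, 1, 10), error at position 2, error magnitude e = 12, c = [1, 8, 10, 12, 9].

Step 1: column multipliers v_i = (∏_{j≠i}(α_i − α_j))^{−1} mod 13.
  i = 1 (α = 7): (7−10)(7−9)(7−8)(7−3) = (−3)·(−2)·(−1)·4 = −24 ≡ 2, so v_1 = 2^{−1} = 7 (mod 13).
  i = 2 (α = 10): (10−7)(10−9)(10−8)(10−3) = 3·1·2·7 = 42 ≡ 3, so v_2 = 3^{−1} = 9 (mod 13).
  i = 3 (α = 9): (9−7)(9−10)(9−8)(9−3) = 2·(−1)·1·6 = −12 ≡ 1, so v_3 = 1^{−1} = 1 (mod 13).
  i = 4 (α = 8): (8−7)(8−10)(8−9)(8−3) = 1·(−2)·(−1)·5 = 10 ≡ 10, so v_4 = 10^{−1} = 4 (mod 13).
  i = 5 (α = 3): (3−7)(3−10)(3−9)(3−8) = (−4)·(−7)·(−6)·(−5) = 840 ≡ 8, so v_5 = 8^{−1} = 5 (mod 13).
  v = [7, 9, 1, 4, 5].
Step 2: syndromes of r = [1, 7, 10, 12, 9] (all sums mod 13).
  S_0 = Σ v_i r_i = 7·1 + 9·7 + 1·10 + 4·12 + 5·9 = 173 ≡ 4.
  S_1 = Σ v_i α_i r_i = 7·7·1 + 9·10·7 + 1·9·10 + 4·8·12 + 5·3·9 = 1288 ≡ 1.
  α_i^2 mod 13 = [10, 9, 3, 12, 9].
  S_2 = Σ v_i α_i^2 r_i = 7·10·1 + 9·9·7 + 1·3·10 + 4·12·12 + 5·9·9 = 1648 ≡ 10.
  S = (4, 1, 10) ≠ 0, so r is not a codeword (an error is present).
Step 3: locate the error. For a single error e at position i, S_ℓ = v_i·e·α_i^ℓ, so α_err = S_1/S_0.
  S_0^{−1} = 4^{−1} = 10 (mod 13), so α_err = 1·10 = 10 ≡ 10 = α_2. Error position i = 2.
  Consistency check: S_2/S_1 = 10·1 = 10 ≡ 10 = α_err ✓ (single-error assumption holds).
Step 4: error magnitude e = S_0/v_2 = S_0·∏_{j≠2}(α_2 − α_j) = 4·3 = 12 ≡ 12 (mod 13).
Step 5: correct position 2: c_2 = r_2 − e = 7 − 12 ≡ 8 (mod 13). Hence c = [1, 8, 10, 12, 9].
  Check: interpolating c through the α_i gives m(x) = 2 + 11·x (degree < 2) with m(α_i) = c_i for every i, so c is indeed a codeword.


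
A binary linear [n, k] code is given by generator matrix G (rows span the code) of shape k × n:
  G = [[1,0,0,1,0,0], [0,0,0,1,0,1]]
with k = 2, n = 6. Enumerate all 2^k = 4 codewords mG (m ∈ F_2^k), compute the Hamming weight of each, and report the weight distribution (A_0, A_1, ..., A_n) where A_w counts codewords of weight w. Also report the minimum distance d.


Weight distribution: A_0 = 1, A_2 = 3. Minimum distance d = 2.

Enumerate all 2^2 = 4 messages m ∈ F_2^2.
For each, compute codeword c = mG in F_2^6, then tally its weight.
  m = 00 → c = 000000, weight = 0.
  m = 10 → c = 100100, weight = 2.
  m = 01 → c = 000101, weight = 2.
  m = 11 → c = 100001, weight = 2.
Tally weights:
  weight 0: 1 codewords.
  weight 2: 3 codewords.
Minimum distance d = smallest w > 0 with A_w > 0 = 2.
Sanity: Σ A_w = 4 = 2^2 = 4 ✓.


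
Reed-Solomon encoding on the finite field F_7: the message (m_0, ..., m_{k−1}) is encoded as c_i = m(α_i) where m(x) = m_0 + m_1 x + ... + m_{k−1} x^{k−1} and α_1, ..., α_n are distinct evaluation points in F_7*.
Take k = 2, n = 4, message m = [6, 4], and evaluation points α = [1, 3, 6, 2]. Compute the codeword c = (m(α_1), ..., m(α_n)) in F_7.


c = [3, 4, 2, 0]

Message polynomial: m(x) = 6 + 4·x (mod 7).
For each evaluation point α_i, compute m(α_i) mod 7:
  α_1 = 1: Horner steps 4 → 3, so m(1) = 3.
  α_2 = 3: Horner steps 4 → 4, so m(3) = 4.
  α_3 = 6: Horner steps 4 → 2, so m(6) = 2.
  α_4 = 2: Horner steps 4 → 0, so m(2) = 0.
Codeword c = [3, 4, 2, 0] ∈ F_7^4.


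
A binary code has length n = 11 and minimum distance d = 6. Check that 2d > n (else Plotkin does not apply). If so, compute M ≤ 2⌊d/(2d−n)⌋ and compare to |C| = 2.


Plotkin bound M ≤ 12; given |C| = 2 ≤ bound (satisfied).

Check applicability: 2d = 12, n = 11.
2d − n = 1 > 0, so Plotkin applies.
Compute d/(2d−n) = 6/1 ≈ 6.0000.
⌊d/(2d−n)⌋ = 6.
Plotkin bound: M ≤ 2·6 = 12.
Given |C| = 2, check: satisfied.
This |C| is below the Plotkin bound.


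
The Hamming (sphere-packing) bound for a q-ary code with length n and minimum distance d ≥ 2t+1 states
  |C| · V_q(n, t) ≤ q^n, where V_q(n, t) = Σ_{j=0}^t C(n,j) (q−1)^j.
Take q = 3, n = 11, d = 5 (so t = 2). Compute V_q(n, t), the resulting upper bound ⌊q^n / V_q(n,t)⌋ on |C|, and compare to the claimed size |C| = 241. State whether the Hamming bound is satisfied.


V_q(n, t) = 243, q^n = 177147, Hamming bound = 729, |C| = 241 ≤ bound (satisfied).

Step 1: Compute V_q(n, t) = Σ_{j=0}^2 C(n, j) (q−1)^j.
  j = 0: C(11,0)·(2)^0 = 1·1 = 1.
  j = 1: C(11,1)·(2)^1 = 11·2 = 22.
  j = 2: C(11,2)·(2)^2 = 55·4 = 220.
  V_q(n, t) = 1 + 22 + 220 = 243.
Step 2: q^n = 3^11 = 177147.
Step 3: Hamming bound ⌊q^n / V_q(n,t)⌋ = ⌊177147/243⌋ = 729.
Step 4: Compare |C| = 241 to 729: satisfied.
The claimed |C| lies below the Hamming bound.


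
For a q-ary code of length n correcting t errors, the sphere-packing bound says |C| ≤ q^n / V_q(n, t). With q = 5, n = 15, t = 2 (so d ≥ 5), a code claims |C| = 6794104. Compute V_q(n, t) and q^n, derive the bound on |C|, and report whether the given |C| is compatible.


V_q(n, t) = 1741, q^n = 30517578125, Hamming bound = 17528764, |C| = 6794104 ≤ bound (satisfied).

Step 1: Compute V_q(n, t) = Σ_{j=0}^2 C(n, j) (q−1)^j.
  j = 0: C(15,0)·(4)^0 = 1·1 = 1.
  j = 1: C(15,1)·(4)^1 = 15·4 = 60.
  j = 2: C(15,2)·(4)^2 = 105·16 = 1680.
  V_q(n, t) = 1 + 60 + 1680 = 1741.
Step 2: q^n = 5^15 = 30517578125.
Step 3: Hamming bound ⌊q^n / V_q(n,t)⌋ = ⌊30517578125/1741⌋ = 17528764.
Step 4: Compare |C| = 6794104 to 17528764: satisfied.
The claimed |C| lies below the Hamming bound.


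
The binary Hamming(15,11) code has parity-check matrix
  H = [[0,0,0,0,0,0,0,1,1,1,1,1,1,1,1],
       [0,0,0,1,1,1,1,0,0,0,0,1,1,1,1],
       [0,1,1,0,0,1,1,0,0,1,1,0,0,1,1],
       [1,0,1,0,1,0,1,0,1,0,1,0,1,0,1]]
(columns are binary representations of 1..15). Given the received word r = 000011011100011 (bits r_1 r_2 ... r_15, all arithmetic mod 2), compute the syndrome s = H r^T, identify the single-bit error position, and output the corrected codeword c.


s = (1, 0, 0, 1)^T, error position = 9, corrected codeword c = 000011010100011

Compute s = H r^T mod 2 one row at a time:
  s_1 = 1 + 1 + 1 + 0 + 0 + 0 + 1 + 1 = 5 ≡ 1 (mod 2).
  s_2 = 0 + 1 + 1 + 0 + 0 + 0 + 1 + 1 = 4 ≡ 0 (mod 2).
  s_3 = 0 + 0 + 1 + 0 + 1 + 0 + 1 + 1 = 4 ≡ 0 (mod 2).
  s_4 = 0 + 0 + 1 + 0 + 1 + 0 + 0 + 1 = 3 ≡ 1 (mod 2).
s = (1, 0, 0, 1)^T — this equals column 9 of H (binary 1001), so error is at position 9.
Correct: flip bit 9 of r = 000011011100011 to get c = 000011010100011.


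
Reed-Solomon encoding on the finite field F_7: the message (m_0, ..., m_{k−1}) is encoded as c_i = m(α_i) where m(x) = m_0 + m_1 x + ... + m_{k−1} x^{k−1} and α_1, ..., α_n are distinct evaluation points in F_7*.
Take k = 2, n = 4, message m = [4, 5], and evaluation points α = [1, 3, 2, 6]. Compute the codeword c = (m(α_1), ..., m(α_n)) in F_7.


c = [2, 5, 0, 6]

Message polynomial: m(x) = 4 + 5·x (mod 7).
For each evaluation point α_i, compute m(α_i) mod 7:
  α_1 = 1: Horner steps 5 → 2, so m(1) = 2.
  α_2 = 3: Horner steps 5 → 5, so m(3) = 5.
  α_3 = 2: Horner steps 5 → 0, so m(2) = 0.
  α_4 = 6: Horner steps 5 → 6, so m(6) = 6.
Codeword c = [2, 5, 0, 6] ∈ F_7^4.


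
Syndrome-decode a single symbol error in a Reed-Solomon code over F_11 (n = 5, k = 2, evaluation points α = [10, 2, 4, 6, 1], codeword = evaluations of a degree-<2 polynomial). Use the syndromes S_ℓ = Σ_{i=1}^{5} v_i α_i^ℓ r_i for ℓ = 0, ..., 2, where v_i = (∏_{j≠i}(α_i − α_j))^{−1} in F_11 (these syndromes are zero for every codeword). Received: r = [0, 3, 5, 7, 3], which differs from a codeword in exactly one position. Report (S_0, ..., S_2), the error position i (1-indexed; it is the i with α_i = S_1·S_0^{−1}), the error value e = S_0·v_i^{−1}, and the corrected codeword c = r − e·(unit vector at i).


S = (4, 4, 4), error at position 5, error magnitude e = 1, c = [0, 3, 5, 7, 2].

Step 1: column multipliers v_i = (∏_{j≠i}(α_i − α_j))^{−1} mod 11.
  i = 1 (α = 10): (10−2)(10−4)(10−6)(10−1) = 8·6·4·9 = 1728 ≡ 1, so v_1 = 1^{−1} = 1 (mod 11).
  i = 2 (α = 2): (2−10)(2−4)(2−6)(2−1) = (−8)·(−2)·(−4)·1 = −64 ≡ 2, so v_2 = 2^{−1} = 6 (mod 11).
  i = 3 (α = 4): (4−10)(4−2)(4−6)(4−1) = (−6)·2·(−2)·3 = 72 ≡ 6, so v_3 = 6^{−1} = 2 (mod 11).
  i = 4 (α = 6): (6−10)(6−2)(6−4)(6−1) = (−4)·4·2·5 = −160 ≡ 5, so v_4 = 5^{−1} = 9 (mod 11).
  i = 5 (α = 1): (1−10)(1−2)(1−4)(1−6) = (−9)·(−1)·(−3)·(−5) = 135 ≡ 3, so v_5 = 3^{−1} = 4 (mod 11).
  v = [1, 6, 2, 9, 4].
Step 2: syndromes of r = [0, 3, 5, 7, 3] (all sums mod 11).
  S_0 = Σ v_i r_i = 1·0 + 6·3 + 2·5 + 9·7 + 4·3 = 103 ≡ 4.
  S_1 = Σ v_i α_i r_i = 1·10·0 + 6·2·3 + 2·4·5 + 9·6·7 + 4·1·3 = 466 ≡ 4.
  α_i^2 mod 11 = [1, 4, 5, 3, 1].
  S_2 = Σ v_i α_i^2 r_i = 1·1·0 + 6·4·3 + 2·5·5 + 9·3·7 + 4·1·3 = 323 ≡ 4.
  S = (4, 4, 4) ≠ 0, so r is not a codeword (an error is present).
Step 3: locate the error. For a single error e at position i, S_ℓ = v_i·e·α_i^ℓ, so α_err = S_1/S_0.
  S_0^{−1} = 4^{−1} = 3 (mod 11), so α_err = 4·3 = 12 ≡ 1 = α_5. Error position i = 5.
  Consistency check: S_2/S_1 = 4·3 = 12 ≡ 1 = α_err ✓ (single-error assumption holds).
Step 4: error magnitude e = S_0/v_5 = S_0·∏_{j≠5}(α_5 − α_j) = 4·3 = 12 ≡ 1 (mod 11).
Step 5: correct position 5: c_5 = r_5 − e = 3 − 1 ≡ 2 (mod 11). Hence c = [0, 3, 5, 7, 2].
  Check: interpolating c through the α_i gives m(x) = 1 + 1·x (degree < 2) with m(α_i) = c_i for every i, so c is indeed a codeword.


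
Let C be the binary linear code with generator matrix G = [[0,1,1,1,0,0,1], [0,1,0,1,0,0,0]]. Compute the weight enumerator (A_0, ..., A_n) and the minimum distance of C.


Weight distribution: A_0 = 1, A_2 = 2, A_4 = 1. Minimum distance d = 2.

Enumerate all 2^2 = 4 messages m ∈ F_2^2.
For each, compute codeword c = mG in F_2^7, then tally its weight.
  m = 00 → c = 0000000, weight = 0.
  m = 10 → c = 0111001, weight = 4.
  m = 01 → c = 0101000, weight = 2.
  m = 11 → c = 0010001, weight = 2.
Tally weights:
  weight 0: 1 codewords.
  weight 2: 2 codewords.
  weight 4: 1 codewords.
Minimum distance d = smallest w > 0 with A_w > 0 = 2.
Sanity: Σ A_w = 4 = 2^2 = 4 ✓.


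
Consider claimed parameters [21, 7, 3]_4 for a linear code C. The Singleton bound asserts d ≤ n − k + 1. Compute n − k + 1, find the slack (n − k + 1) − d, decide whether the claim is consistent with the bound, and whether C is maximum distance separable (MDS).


Singleton RHS = n − k + 1 = 15, slack = 12, bound satisfied, not MDS.

Singleton bound: d ≤ n − k + 1.
Here n = 21, k = 7, so n − k + 1 = 15.
Given d = 3, check d ≤ 15: YES.
Slack = (n − k + 1) − d = 12.
The code is NOT MDS (slack = 12 > 0).
Description: the claimed parameters are [21, 7, 3]_4; such a code would be non-MDS.
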